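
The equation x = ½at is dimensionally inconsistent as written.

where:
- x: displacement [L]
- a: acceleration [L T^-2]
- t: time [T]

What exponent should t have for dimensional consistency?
The exponent of t should be 2: x = ½at^2

The LHS x has dimensions [L]; t has dimensions [T].
As written, the RHS ½at (exponent 1 on t) has dimensions [L T^-1], which does not match.
With exponent 2, the RHS ½at^2 has dimensions [L], matching the LHS.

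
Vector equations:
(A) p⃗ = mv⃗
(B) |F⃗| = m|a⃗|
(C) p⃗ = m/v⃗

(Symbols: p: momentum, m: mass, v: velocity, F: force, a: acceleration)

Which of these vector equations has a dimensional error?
(C) p⃗ = m/v⃗

(A) p⃗ = mv⃗: LHS [L M T^-1], RHS [L M T^-1] ✓ — mass (scalar) times velocity (vector)
(B) |F⃗| = m|a⃗|: LHS [L M T^-2], RHS [L M T^-2] ✓ — magnitudes of vectors are scalars
(C) p⃗ = m/v⃗: LHS [L M T^-1], RHS [L^-1 M T] ✗ — momentum is mass times velocity; should be mv⃗ (and division by a vector is undefined)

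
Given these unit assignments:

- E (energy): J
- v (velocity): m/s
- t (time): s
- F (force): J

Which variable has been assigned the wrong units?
F

The variable F (force) should have units N, not J.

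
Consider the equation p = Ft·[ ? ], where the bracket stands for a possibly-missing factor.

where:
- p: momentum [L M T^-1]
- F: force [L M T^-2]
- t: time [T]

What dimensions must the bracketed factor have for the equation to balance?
Nothing is missing — the bracketed factor must be dimensionless.

p has dimensions [L M T^-1] and Ft already has dimensions [L M T^-1], so p = Ft is dimensionally complete.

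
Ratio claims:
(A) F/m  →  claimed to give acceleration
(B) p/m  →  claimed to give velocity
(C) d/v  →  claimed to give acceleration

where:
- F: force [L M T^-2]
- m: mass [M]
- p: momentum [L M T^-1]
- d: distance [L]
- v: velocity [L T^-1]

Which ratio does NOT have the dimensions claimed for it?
(C) d/v does not give acceleration

(A) F/m: [L T^-2] = acceleration [L T^-2] ✓
(B) p/m: [L T^-1] = velocity [L T^-1] ✓
(C) d/v: [T] ≠ acceleration [L T^-2] ✗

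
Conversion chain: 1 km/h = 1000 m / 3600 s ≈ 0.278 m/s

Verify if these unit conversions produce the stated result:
The chain is correct (no errors).

Correct: 1 km = 1000 m, 1 h = 3600 s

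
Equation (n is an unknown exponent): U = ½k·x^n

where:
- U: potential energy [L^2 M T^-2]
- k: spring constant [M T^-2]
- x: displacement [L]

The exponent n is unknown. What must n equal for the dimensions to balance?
n = 2

U has dimensions [L^2 M T^-2]; x has dimensions [L].
The rest of the RHS has dimensions [M T^-2], so x^n must supply [L^2].
With n = 2: ½k·x^2 has dimensions [L^2 M T^-2], matching the LHS ✓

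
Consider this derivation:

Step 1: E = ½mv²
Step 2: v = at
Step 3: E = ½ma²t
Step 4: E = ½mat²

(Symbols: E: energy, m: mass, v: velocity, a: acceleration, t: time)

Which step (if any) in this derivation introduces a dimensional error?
Step 3

Step 1: E = ½mv² → LHS [L^2 M T^-2], RHS [L^2 M T^-2] ✓
Step 2: v = at → LHS [L T^-1], RHS [L T^-1] ✓
Step 3: E = ½ma²t → LHS [L^2 M T^-2], RHS [L^2 M T^-3] ✗

The first dimensional inconsistency appears in step 3: E = ½ma²t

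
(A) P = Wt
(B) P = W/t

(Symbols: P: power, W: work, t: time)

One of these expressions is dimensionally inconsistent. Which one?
(A)

(A) P = Wt: LHS [L^2 M T^-3], RHS [L^2 M T^-1] ✗
(B) P = W/t: LHS [L^2 M T^-3], RHS [L^2 M T^-3] ✓

Expression (A) P = Wt is dimensionally incorrect.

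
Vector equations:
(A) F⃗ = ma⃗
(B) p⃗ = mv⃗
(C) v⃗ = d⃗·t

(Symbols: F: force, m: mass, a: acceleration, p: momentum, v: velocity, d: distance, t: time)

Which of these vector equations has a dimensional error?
(C) v⃗ = d⃗·t

(A) F⃗ = ma⃗: LHS [L M T^-2], RHS [L M T^-2] ✓ — Force and acceleration are vectors, mass is a scalar
(B) p⃗ = mv⃗: LHS [L M T^-1], RHS [L M T^-1] ✓ — mass (scalar) times velocity (vector)
(C) v⃗ = d⃗·t: LHS [L T^-1], RHS [L T] ✗ — velocity is displacement per time; should be d⃗/t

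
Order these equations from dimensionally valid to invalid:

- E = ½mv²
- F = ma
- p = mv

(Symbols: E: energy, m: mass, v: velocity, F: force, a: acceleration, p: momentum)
Dimensionally correct: E = ½mv², F = ma, p = mv
Dimensionally incorrect: none
Ordered (correct first, then incorrect): E = ½mv², F = ma, p = mv

- E = ½mv²: LHS [L^2 M T^-2], RHS [L^2 M T^-2] → correct ✓
- F = ma: LHS [L M T^-2], RHS [L M T^-2] → correct ✓
- p = mv: LHS [L M T^-1], RHS [L M T^-1] → correct ✓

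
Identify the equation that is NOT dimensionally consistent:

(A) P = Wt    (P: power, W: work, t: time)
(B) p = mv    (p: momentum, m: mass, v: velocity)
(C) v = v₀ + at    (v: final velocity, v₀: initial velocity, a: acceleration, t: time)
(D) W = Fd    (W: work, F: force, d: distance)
(A) P = Wt

The equation (A) P = Wt is dimensionally incorrect.

LHS (P): [L^2 M T^-3]
RHS (Wt): [L^2 M T^-1] ✗

The dimensions do not match. The other three equations balance.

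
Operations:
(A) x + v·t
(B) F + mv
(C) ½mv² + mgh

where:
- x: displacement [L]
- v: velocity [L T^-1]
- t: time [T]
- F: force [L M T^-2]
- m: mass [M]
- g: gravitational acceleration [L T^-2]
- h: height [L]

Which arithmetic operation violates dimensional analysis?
(B) F + mv

(A) x + v·t: x [L] and v·t [L] — same dimensions ✓
(B) F + mv: F [L M T^-2] and mv [L M T^-1] — different dimensions cannot be added/subtracted ✗
(C) ½mv² + mgh: ½mv² [L^2 M T^-2] and mgh [L^2 M T^-2] — same dimensions ✓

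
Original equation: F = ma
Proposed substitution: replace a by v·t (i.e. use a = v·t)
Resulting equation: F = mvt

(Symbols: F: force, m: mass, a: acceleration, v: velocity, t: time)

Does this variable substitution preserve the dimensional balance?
No

[a] = [L T^-2] and [v·t] = [L]. These differ, so the substitution replaces a quantity by one of different dimensions and the result F = mvt has LHS [L M T^-2] vs RHS [L M] — inconsistent.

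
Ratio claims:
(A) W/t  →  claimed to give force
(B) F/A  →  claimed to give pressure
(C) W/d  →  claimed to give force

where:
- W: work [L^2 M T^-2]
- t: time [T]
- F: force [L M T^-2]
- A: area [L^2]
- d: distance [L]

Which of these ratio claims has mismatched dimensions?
(A) W/t does not give force

(A) W/t: [L^2 M T^-3] ≠ force [L M T^-2] ✗
(B) F/A: [L^-1 M T^-2] = pressure [L^-1 M T^-2] ✓
(C) W/d: [L M T^-2] = force [L M T^-2] ✓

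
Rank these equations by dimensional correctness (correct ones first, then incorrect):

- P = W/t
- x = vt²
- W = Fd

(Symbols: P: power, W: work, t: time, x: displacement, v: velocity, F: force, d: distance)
Dimensionally correct: P = W/t, W = Fd
Dimensionally incorrect: x = vt²
Ordered (correct first, then incorrect): P = W/t, W = Fd, x = vt²

- P = W/t: LHS [L^2 M T^-3], RHS [L^2 M T^-3] → correct ✓
- x = vt²: LHS [L], RHS [L T] → incorrect ✗
- W = Fd: LHS [L^2 M T^-2], RHS [L^2 M T^-2] → correct ✓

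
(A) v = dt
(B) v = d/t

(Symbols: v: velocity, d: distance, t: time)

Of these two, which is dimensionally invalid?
(A)

(A) v = dt: LHS [L T^-1], RHS [L T] ✗
(B) v = d/t: LHS [L T^-1], RHS [L T^-1] ✓

Expression (A) v = dt is dimensionally incorrect.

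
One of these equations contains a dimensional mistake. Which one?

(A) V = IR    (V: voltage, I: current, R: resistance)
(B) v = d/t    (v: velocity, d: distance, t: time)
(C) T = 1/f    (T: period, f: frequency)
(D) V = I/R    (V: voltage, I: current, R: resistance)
(D) V = I/R

The equation (D) V = I/R is dimensionally incorrect.

LHS (V): [I^-1 L^2 M T^-3]
RHS (I/R): [I^3 L^-2 M^-1 T^3] ✗

The dimensions do not match. The other three equations balance.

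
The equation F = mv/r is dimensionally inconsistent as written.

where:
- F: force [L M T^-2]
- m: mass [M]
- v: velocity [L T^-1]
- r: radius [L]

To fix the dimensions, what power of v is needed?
The exponent of v should be 2: F = mv^2/r

The LHS F has dimensions [L M T^-2]; v has dimensions [L T^-1].
As written, the RHS mv/r (exponent 1 on v) has dimensions [M T^-1], which does not match.
With exponent 2, the RHS mv^2/r has dimensions [L M T^-2], matching the LHS.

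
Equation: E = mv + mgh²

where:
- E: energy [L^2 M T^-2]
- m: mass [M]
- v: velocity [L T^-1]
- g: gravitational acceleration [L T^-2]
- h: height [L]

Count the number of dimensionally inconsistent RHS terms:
2

LHS E: [L^2 M T^-2]
- mv: [L M T^-1] ✗
- mgh²: [L^3 M T^-2] ✗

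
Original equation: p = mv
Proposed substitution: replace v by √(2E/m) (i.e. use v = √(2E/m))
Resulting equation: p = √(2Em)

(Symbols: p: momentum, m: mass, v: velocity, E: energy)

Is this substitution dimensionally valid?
Yes

[v] = [L T^-1] and [√(2E/m)] = [L T^-1]. These match, so the substitution replaces a quantity by one of the same dimensions and the result p = √(2Em) has LHS [L M T^-1] vs RHS [L M T^-1] — still consistent.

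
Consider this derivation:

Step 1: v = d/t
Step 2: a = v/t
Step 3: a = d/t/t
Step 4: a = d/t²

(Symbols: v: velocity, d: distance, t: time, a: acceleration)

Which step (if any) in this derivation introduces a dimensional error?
No step introduces an error — all steps are dimensionally consistent.

Step 1: v = d/t → LHS [L T^-1], RHS [L T^-1] ✓
Step 2: a = v/t → LHS [L T^-2], RHS [L T^-2] ✓
Step 3: a = d/t/t → LHS [L T^-2], RHS [L T^-2] ✓
Step 4: a = d/t² → LHS [L T^-2], RHS [L T^-2] ✓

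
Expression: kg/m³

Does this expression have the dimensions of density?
Yes

The expression kg/m³ has dimensions [L^-3 M], which is exactly density [L^-3 M].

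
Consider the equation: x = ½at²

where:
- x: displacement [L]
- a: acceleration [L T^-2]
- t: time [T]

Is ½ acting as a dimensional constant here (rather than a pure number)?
No

x has dimensions [L] and at² already has dimensions [L], so the equation balances without ½ contributing any dimensions. ½ is a pure (dimensionless) number; changing or removing it would not affect dimensional consistency.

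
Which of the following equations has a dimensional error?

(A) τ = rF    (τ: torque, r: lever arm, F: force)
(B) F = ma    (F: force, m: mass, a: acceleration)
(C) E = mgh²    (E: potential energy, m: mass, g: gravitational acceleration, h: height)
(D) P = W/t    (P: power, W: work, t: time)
(C) E = mgh²

The equation (C) E = mgh² is dimensionally incorrect.

LHS (E): [L^2 M T^-2]
RHS (mgh²): [L^3 M T^-2] ✗

The dimensions do not match. The other three equations balance.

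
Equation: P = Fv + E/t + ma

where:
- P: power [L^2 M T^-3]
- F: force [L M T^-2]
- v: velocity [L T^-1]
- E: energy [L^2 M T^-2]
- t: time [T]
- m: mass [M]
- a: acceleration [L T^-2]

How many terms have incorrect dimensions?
1

LHS P: [L^2 M T^-3]
- Fv: [L^2 M T^-3] ✓
- E/t: [L^2 M T^-3] ✓
- ma: [L M T^-2] ✗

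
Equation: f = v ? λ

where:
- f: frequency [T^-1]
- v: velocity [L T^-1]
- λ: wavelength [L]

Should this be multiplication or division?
division (÷): f = v ÷ λ

f [T^-1]; v [L T^-1]; λ [L].
v × λ → [L^2 T^-1] ✗
v ÷ λ → [T^-1] ✓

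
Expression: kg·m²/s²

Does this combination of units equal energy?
Yes

The expression kg·m²/s² has dimensions [L^2 M T^-2], which is exactly energy [L^2 M T^-2].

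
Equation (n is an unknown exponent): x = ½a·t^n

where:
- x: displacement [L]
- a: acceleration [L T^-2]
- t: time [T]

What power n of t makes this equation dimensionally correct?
n = 2

x has dimensions [L]; t has dimensions [T].
The rest of the RHS has dimensions [L T^-2], so t^n must supply [T^2].
With n = 2: ½a·t^2 has dimensions [L], matching the LHS ✓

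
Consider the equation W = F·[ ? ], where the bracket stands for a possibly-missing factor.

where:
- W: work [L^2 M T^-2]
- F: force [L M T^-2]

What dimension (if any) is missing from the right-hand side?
[L] — length (e.g. a distance d)

W has dimensions [L^2 M T^-2]; F has dimensions [L M T^-2].
The bracketed factor must supply [L^2 M T^-2] / [L M T^-2] = [L].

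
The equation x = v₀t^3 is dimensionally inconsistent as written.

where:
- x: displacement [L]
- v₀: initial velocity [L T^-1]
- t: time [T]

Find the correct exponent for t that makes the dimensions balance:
The exponent of t should be 1: x = v₀t

The LHS x has dimensions [L]; t has dimensions [T].
As written, the RHS v₀t^3 (exponent 3 on t) has dimensions [L T^2], which does not match.
With exponent 1, the RHS v₀t has dimensions [L], matching the LHS.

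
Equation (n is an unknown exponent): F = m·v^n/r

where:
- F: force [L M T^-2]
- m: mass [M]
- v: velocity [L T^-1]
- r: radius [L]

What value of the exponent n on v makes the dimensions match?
n = 2

F has dimensions [L M T^-2]; v has dimensions [L T^-1].
The rest of the RHS has dimensions [L^-1 M], so v^n must supply [L^2 T^-2].
With n = 2: m·v^2/r has dimensions [L M T^-2], matching the LHS ✓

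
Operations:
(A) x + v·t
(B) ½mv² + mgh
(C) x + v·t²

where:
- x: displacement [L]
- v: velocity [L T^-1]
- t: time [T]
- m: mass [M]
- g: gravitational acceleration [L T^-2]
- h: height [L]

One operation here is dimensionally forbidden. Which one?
(C) x + v·t²

(A) x + v·t: x [L] and v·t [L] — same dimensions ✓
(B) ½mv² + mgh: ½mv² [L^2 M T^-2] and mgh [L^2 M T^-2] — same dimensions ✓
(C) x + v·t²: x [L] and v·t² [L T] — different dimensions cannot be added/subtracted ✗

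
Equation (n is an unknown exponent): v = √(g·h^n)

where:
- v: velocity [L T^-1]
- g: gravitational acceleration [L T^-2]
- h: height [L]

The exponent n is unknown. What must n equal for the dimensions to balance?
n = 1

v has dimensions [L T^-1]; h has dimensions [L].
With n = 1: √(g·h^1) has dimensions [L T^-1], matching the LHS ✓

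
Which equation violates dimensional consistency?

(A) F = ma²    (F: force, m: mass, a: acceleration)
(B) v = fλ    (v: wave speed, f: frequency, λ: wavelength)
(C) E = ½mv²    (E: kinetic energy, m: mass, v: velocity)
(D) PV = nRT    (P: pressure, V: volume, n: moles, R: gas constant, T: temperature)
(A) F = ma²

The equation (A) F = ma² is dimensionally incorrect.

LHS (F): [L M T^-2]
RHS (ma²): [L^2 M T^-4] ✗

The dimensions do not match. The other three equations balance.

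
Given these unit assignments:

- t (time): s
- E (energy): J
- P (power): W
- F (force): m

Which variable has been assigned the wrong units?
F

The variable F (force) should have units N, not m.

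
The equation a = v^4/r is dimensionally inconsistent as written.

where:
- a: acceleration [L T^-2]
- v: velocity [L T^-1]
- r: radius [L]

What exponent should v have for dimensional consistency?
The exponent of v should be 2: a = v^2/r

The LHS a has dimensions [L T^-2]; v has dimensions [L T^-1].
As written, the RHS v^4/r (exponent 4 on v) has dimensions [L^3 T^-4], which does not match.
With exponent 2, the RHS v^2/r has dimensions [L T^-2], matching the LHS.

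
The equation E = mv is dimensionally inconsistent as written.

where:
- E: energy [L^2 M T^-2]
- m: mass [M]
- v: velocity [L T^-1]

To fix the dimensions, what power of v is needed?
The exponent of v should be 2: E = mv^2

The LHS E has dimensions [L^2 M T^-2]; v has dimensions [L T^-1].
As written, the RHS mv (exponent 1 on v) has dimensions [L M T^-1], which does not match.
With exponent 2, the RHS mv^2 has dimensions [L^2 M T^-2], matching the LHS.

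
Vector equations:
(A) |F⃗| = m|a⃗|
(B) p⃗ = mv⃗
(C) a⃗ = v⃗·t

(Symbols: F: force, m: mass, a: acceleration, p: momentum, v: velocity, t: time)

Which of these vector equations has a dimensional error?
(C) a⃗ = v⃗·t

(A) |F⃗| = m|a⃗|: LHS [L M T^-2], RHS [L M T^-2] ✓ — magnitudes of vectors are scalars
(B) p⃗ = mv⃗: LHS [L M T^-1], RHS [L M T^-1] ✓ — mass (scalar) times velocity (vector)
(C) a⃗ = v⃗·t: LHS [L T^-2], RHS [L] ✗ — acceleration is velocity per time; should be v⃗/t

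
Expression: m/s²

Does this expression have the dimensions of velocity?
No

The expression m/s² has dimensions [L T^-2], but velocity has dimensions [L T^-1].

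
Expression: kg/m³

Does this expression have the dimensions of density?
Yes

The expression kg/m³ has dimensions [L^-3 M], which is exactly density [L^-3 M].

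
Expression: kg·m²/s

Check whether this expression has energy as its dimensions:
No

The expression kg·m²/s has dimensions [L^2 M T^-1], but energy has dimensions [L^2 M T^-2].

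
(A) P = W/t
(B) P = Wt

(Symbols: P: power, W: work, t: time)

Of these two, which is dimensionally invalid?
(B)

(A) P = W/t: LHS [L^2 M T^-3], RHS [L^2 M T^-3] ✓
(B) P = Wt: LHS [L^2 M T^-3], RHS [L^2 M T^-1] ✗

Expression (B) P = Wt is dimensionally incorrect.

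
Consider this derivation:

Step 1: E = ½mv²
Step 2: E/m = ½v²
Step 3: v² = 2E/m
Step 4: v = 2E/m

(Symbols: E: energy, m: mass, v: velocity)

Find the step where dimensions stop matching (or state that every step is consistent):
Step 4

Step 1: E = ½mv² → LHS [L^2 M T^-2], RHS [L^2 M T^-2] ✓
Step 2: E/m = ½v² → LHS [L^2 T^-2], RHS [L^2 T^-2] ✓
Step 3: v² = 2E/m → LHS [L^2 T^-2], RHS [L^2 T^-2] ✓
Step 4: v = 2E/m → LHS [L T^-1], RHS [L^2 T^-2] ✗

The first dimensional inconsistency appears in step 4: v = 2E/m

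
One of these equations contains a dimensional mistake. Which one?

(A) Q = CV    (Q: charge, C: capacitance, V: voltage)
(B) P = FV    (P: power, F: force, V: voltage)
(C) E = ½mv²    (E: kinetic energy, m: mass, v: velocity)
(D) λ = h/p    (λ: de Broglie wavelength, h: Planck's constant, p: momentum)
(B) P = FV

The equation (B) P = FV is dimensionally incorrect.

LHS (P): [L^2 M T^-3]
RHS (FV): [I^-1 L^3 M^2 T^-5] ✗

The dimensions do not match. The other three equations balance.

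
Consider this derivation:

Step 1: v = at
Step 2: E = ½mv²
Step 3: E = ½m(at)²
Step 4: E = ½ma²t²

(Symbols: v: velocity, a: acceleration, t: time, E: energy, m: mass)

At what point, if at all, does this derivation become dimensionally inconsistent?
No step introduces an error — all steps are dimensionally consistent.

Step 1: v = at → LHS [L T^-1], RHS [L T^-1] ✓
Step 2: E = ½mv² → LHS [L^2 M T^-2], RHS [L^2 M T^-2] ✓
Step 3: E = ½m(at)² → LHS [L^2 M T^-2], RHS [L^2 M T^-2] ✓
Step 4: E = ½ma²t² → LHS [L^2 M T^-2], RHS [L^2 M T^-2] ✓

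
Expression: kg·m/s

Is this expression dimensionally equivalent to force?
No

The expression kg·m/s has dimensions [L M T^-1], but force has dimensions [L M T^-2].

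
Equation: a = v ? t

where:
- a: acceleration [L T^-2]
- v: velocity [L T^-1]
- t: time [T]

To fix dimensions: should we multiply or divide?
division (÷): a = v ÷ t

a [L T^-2]; v [L T^-1]; t [T].
v × t → [L] ✗
v ÷ t → [L T^-2] ✓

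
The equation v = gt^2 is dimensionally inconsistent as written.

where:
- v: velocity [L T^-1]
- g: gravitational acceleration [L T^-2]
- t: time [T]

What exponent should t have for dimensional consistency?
The exponent of t should be 1: v = gt

The LHS v has dimensions [L T^-1]; t has dimensions [T].
As written, the RHS gt^2 (exponent 2 on t) has dimensions [L], which does not match.
With exponent 1, the RHS gt has dimensions [L T^-1], matching the LHS.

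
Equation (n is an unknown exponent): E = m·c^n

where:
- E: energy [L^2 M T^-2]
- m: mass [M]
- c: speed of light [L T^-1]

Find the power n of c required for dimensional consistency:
n = 2

E has dimensions [L^2 M T^-2]; c has dimensions [L T^-1].
The rest of the RHS has dimensions [M], so c^n must supply [L^2 T^-2].
With n = 2: m·c^2 has dimensions [L^2 M T^-2], matching the LHS ✓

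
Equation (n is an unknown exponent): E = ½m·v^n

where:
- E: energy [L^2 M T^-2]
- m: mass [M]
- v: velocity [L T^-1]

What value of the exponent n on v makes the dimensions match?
n = 2

E has dimensions [L^2 M T^-2]; v has dimensions [L T^-1].
The rest of the RHS has dimensions [M], so v^n must supply [L^2 T^-2].
With n = 2: ½m·v^2 has dimensions [L^2 M T^-2], matching the LHS ✓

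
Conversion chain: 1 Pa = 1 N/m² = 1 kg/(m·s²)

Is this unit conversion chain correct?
The chain is correct (no errors).

Correct: Pascal is Newton per square meter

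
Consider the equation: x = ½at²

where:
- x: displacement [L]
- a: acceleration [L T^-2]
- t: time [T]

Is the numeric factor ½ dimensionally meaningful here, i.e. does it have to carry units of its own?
No

x has dimensions [L] and at² already has dimensions [L], so the equation balances without ½ contributing any dimensions. ½ is a pure (dimensionless) number; changing or removing it would not affect dimensional consistency.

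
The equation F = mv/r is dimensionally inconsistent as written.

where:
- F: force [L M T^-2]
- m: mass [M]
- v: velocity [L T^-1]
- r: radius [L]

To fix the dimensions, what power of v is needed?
The exponent of v should be 2: F = mv^2/r

The LHS F has dimensions [L M T^-2]; v has dimensions [L T^-1].
As written, the RHS mv/r (exponent 1 on v) has dimensions [M T^-1], which does not match.
With exponent 2, the RHS mv^2/r has dimensions [L M T^-2], matching the LHS.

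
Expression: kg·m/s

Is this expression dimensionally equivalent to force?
No

The expression kg·m/s has dimensions [L M T^-1], but force has dimensions [L M T^-2].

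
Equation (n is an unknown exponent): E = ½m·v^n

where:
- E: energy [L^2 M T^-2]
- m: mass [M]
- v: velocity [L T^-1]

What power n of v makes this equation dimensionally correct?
n = 2

E has dimensions [L^2 M T^-2]; v has dimensions [L T^-1].
The rest of the RHS has dimensions [M], so v^n must supply [L^2 T^-2].
With n = 2: ½m·v^2 has dimensions [L^2 M T^-2], matching the LHS ✓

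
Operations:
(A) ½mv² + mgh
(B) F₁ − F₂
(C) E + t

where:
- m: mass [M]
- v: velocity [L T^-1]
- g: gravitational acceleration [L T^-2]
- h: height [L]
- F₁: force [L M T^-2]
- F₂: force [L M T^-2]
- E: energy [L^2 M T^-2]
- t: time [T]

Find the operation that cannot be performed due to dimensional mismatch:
(C) E + t

(A) ½mv² + mgh: ½mv² [L^2 M T^-2] and mgh [L^2 M T^-2] — same dimensions ✓
(B) F₁ − F₂: F₁ [L M T^-2] and F₂ [L M T^-2] — same dimensions ✓
(C) E + t: E [L^2 M T^-2] and t [T] — different dimensions cannot be added/subtracted ✗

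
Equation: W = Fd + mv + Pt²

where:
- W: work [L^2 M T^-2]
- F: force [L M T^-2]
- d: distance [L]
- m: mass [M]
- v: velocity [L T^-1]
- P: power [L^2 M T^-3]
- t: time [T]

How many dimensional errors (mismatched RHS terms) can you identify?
2

LHS W: [L^2 M T^-2]
- Fd: [L^2 M T^-2] ✓
- mv: [L M T^-1] ✗
- Pt²: [L^2 M T^-1] ✗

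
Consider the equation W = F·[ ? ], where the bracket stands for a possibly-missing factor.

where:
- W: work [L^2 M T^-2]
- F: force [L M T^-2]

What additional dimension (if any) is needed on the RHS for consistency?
[L] — length (e.g. a distance d)

W has dimensions [L^2 M T^-2]; F has dimensions [L M T^-2].
The bracketed factor must supply [L^2 M T^-2] / [L M T^-2] = [L].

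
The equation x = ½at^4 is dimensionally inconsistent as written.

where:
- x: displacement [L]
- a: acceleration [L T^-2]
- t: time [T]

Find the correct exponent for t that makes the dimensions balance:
The exponent of t should be 2: x = ½at^2

The LHS x has dimensions [L]; t has dimensions [T].
As written, the RHS ½at^4 (exponent 4 on t) has dimensions [L T^2], which does not match.
With exponent 2, the RHS ½at^2 has dimensions [L], matching the LHS.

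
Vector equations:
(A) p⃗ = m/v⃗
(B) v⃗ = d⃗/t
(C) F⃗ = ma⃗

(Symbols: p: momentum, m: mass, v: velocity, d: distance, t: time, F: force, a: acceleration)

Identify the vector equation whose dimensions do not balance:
(A) p⃗ = m/v⃗

(A) p⃗ = m/v⃗: LHS [L M T^-1], RHS [L^-1 M T] ✗ — momentum is mass times velocity; should be mv⃗ (and division by a vector is undefined)
(B) v⃗ = d⃗/t: LHS [L T^-1], RHS [L T^-1] ✓ — displacement (vector) divided by time (scalar)
(C) F⃗ = ma⃗: LHS [L M T^-2], RHS [L M T^-2] ✓ — Force and acceleration are vectors, mass is a scalar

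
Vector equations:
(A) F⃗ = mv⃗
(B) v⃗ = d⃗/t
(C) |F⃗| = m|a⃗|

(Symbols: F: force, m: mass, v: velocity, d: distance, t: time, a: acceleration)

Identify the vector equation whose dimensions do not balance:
(A) F⃗ = mv⃗

(A) F⃗ = mv⃗: LHS [L M T^-2], RHS [L M T^-1] ✗ — mass times velocity is momentum, not force; should be ma⃗
(B) v⃗ = d⃗/t: LHS [L T^-1], RHS [L T^-1] ✓ — displacement (vector) divided by time (scalar)
(C) |F⃗| = m|a⃗|: LHS [L M T^-2], RHS [L M T^-2] ✓ — magnitudes of vectors are scalars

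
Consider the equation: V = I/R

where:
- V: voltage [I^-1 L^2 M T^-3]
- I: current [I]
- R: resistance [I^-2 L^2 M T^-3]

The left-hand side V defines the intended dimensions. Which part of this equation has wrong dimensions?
The right-hand side term I/R

V has dimensions [I^-1 L^2 M T^-3], but I/R has dimensions [I^3 L^-2 M^-1 T^3], so the term I/R is dimensionally wrong for V.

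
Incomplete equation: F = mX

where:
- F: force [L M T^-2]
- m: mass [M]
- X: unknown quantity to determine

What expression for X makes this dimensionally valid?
X = a (acceleration), dimensions [L T^-2]

F has dimensions [L M T^-2]; the rest of the RHS (m) has dimensions [M].
So X must have dimensions [L T^-2] — X = a (acceleration).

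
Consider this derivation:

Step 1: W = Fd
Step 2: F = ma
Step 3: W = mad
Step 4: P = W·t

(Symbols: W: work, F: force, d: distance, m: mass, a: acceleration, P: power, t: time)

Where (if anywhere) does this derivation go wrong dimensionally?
Step 4

Step 1: W = Fd → LHS [L^2 M T^-2], RHS [L^2 M T^-2] ✓
Step 2: F = ma → LHS [L M T^-2], RHS [L M T^-2] ✓
Step 3: W = mad → LHS [L^2 M T^-2], RHS [L^2 M T^-2] ✓
Step 4: P = W·t → LHS [L^2 M T^-3], RHS [L^2 M T^-1] ✗

The first dimensional inconsistency appears in step 4: P = W·t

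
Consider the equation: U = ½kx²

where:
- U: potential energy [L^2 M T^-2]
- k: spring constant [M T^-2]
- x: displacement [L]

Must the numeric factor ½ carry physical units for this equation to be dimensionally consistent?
No

U has dimensions [L^2 M T^-2] and kx² already has dimensions [L^2 M T^-2], so the equation balances without ½ contributing any dimensions. ½ is a pure (dimensionless) number; changing or removing it would not affect dimensional consistency.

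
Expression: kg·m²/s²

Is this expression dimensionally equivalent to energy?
Yes

The expression kg·m²/s² has dimensions [L^2 M T^-2], which is exactly energy [L^2 M T^-2].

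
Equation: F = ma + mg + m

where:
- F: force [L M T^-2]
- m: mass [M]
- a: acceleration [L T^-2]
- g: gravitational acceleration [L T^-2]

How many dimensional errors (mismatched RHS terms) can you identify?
1

LHS F: [L M T^-2]
- ma: [L M T^-2] ✓
- mg: [L M T^-2] ✓
- m: [M] ✗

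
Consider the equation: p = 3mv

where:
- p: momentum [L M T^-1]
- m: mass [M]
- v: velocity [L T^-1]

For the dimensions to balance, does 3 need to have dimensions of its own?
No

p has dimensions [L M T^-1] and mv already has dimensions [L M T^-1], so the equation balances without 3 contributing any dimensions. 3 is a pure (dimensionless) number; changing or removing it would not affect dimensional consistency.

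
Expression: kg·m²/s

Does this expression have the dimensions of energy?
No

The expression kg·m²/s has dimensions [L^2 M T^-1], but energy has dimensions [L^2 M T^-2].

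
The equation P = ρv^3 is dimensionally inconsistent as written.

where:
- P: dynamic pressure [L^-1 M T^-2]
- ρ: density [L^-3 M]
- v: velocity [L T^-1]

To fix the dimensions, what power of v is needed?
The exponent of v should be 2: P = ρv^2

The LHS P has dimensions [L^-1 M T^-2]; v has dimensions [L T^-1].
As written, the RHS ρv^3 (exponent 3 on v) has dimensions [M T^-3], which does not match.
With exponent 2, the RHS ρv^2 has dimensions [L^-1 M T^-2], matching the LHS.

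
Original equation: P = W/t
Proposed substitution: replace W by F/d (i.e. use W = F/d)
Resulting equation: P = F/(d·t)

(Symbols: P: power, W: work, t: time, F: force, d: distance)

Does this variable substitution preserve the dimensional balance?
No

[W] = [L^2 M T^-2] and [F/d] = [M T^-2]. These differ, so the substitution replaces a quantity by one of different dimensions and the result P = F/(d·t) has LHS [L^2 M T^-3] vs RHS [M T^-3] — inconsistent.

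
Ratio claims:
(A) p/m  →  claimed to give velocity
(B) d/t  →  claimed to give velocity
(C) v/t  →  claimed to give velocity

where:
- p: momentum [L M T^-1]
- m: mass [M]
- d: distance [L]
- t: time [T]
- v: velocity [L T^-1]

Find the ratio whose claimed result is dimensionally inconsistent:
(C) v/t does not give velocity

(A) p/m: [L T^-1] = velocity [L T^-1] ✓
(B) d/t: [L T^-1] = velocity [L T^-1] ✓
(C) v/t: [L T^-2] ≠ velocity [L T^-1] ✗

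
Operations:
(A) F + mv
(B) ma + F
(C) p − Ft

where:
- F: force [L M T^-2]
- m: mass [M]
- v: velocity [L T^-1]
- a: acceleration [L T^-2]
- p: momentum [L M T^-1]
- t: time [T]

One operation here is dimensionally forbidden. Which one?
(A) F + mv

(A) F + mv: F [L M T^-2] and mv [L M T^-1] — different dimensions cannot be added/subtracted ✗
(B) ma + F: ma [L M T^-2] and F [L M T^-2] — same dimensions ✓
(C) p − Ft: p [L M T^-1] and Ft [L M T^-1] — same dimensions ✓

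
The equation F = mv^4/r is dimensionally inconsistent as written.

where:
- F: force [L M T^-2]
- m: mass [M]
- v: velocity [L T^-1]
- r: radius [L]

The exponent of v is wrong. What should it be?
The exponent of v should be 2: F = mv^2/r

The LHS F has dimensions [L M T^-2]; v has dimensions [L T^-1].
As written, the RHS mv^4/r (exponent 4 on v) has dimensions [L^3 M T^-4], which does not match.
With exponent 2, the RHS mv^2/r has dimensions [L M T^-2], matching the LHS.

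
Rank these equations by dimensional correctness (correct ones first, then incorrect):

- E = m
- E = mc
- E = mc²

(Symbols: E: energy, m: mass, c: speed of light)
Dimensionally correct: E = mc²
Dimensionally incorrect: E = m, E = mc
Ordered (correct first, then incorrect): E = mc², E = m, E = mc

- E = m: LHS [L^2 M T^-2], RHS [M] → incorrect ✗
- E = mc: LHS [L^2 M T^-2], RHS [L M T^-1] → incorrect ✗
- E = mc²: LHS [L^2 M T^-2], RHS [L^2 M T^-2] → correct ✓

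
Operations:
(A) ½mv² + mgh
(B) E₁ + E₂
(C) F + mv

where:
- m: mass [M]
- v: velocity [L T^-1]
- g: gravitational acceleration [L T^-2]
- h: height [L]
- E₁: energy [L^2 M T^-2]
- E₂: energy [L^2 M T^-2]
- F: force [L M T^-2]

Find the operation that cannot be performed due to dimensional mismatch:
(C) F + mv

(A) ½mv² + mgh: ½mv² [L^2 M T^-2] and mgh [L^2 M T^-2] — same dimensions ✓
(B) E₁ + E₂: E₁ [L^2 M T^-2] and E₂ [L^2 M T^-2] — same dimensions ✓
(C) F + mv: F [L M T^-2] and mv [L M T^-1] — different dimensions cannot be added/subtracted ✗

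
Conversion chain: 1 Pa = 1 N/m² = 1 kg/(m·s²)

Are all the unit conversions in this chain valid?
The chain is correct (no errors).

Correct: Pascal is Newton per square meter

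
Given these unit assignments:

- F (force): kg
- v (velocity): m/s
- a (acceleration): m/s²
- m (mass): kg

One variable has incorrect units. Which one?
F

The variable F (force) should have units N, not kg.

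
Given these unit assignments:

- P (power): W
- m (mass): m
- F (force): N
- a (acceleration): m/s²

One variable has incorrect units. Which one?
m

The variable m (mass) should have units kg, not m.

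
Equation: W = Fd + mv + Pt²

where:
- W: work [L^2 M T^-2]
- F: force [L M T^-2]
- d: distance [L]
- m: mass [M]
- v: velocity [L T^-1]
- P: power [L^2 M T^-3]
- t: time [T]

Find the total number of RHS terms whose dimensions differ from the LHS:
2

LHS W: [L^2 M T^-2]
- Fd: [L^2 M T^-2] ✓
- mv: [L M T^-1] ✗
- Pt²: [L^2 M T^-1] ✗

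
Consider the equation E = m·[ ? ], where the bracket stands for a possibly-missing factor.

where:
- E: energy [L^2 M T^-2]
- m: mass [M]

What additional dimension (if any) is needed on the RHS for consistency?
[L^2 T^-2] — velocity squared (e.g. v²)

E has dimensions [L^2 M T^-2]; m has dimensions [M].
The bracketed factor must supply [L^2 M T^-2] / [M] = [L^2 T^-2].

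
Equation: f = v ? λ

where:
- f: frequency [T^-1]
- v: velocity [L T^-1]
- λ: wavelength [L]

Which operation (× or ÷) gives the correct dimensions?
division (÷): f = v ÷ λ

f [T^-1]; v [L T^-1]; λ [L].
v × λ → [L^2 T^-1] ✗
v ÷ λ → [T^-1] ✓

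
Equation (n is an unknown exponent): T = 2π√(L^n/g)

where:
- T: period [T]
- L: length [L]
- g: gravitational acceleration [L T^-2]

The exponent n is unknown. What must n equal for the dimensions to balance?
n = 1

T has dimensions [T]; L has dimensions [L].
With n = 1: 2π√(L^1/g) has dimensions [T], matching the LHS ✓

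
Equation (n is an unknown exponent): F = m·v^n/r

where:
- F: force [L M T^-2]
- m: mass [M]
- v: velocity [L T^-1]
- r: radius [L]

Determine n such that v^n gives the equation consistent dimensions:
n = 2

F has dimensions [L M T^-2]; v has dimensions [L T^-1].
The rest of the RHS has dimensions [L^-1 M], so v^n must supply [L^2 T^-2].
With n = 2: m·v^2/r has dimensions [L M T^-2], matching the LHS ✓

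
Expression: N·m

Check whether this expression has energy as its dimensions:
Yes

The expression N·m has dimensions [L^2 M T^-2], which is exactly energy [L^2 M T^-2].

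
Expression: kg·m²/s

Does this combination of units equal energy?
No

The expression kg·m²/s has dimensions [L^2 M T^-1], but energy has dimensions [L^2 M T^-2].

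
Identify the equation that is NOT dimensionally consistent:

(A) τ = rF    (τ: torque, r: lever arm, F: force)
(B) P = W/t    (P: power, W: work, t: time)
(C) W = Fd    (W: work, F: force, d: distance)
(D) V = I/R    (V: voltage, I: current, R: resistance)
(D) V = I/R

The equation (D) V = I/R is dimensionally incorrect.

LHS (V): [I^-1 L^2 M T^-3]
RHS (I/R): [I^3 L^-2 M^-1 T^3] ✗

The dimensions do not match. The other three equations balance.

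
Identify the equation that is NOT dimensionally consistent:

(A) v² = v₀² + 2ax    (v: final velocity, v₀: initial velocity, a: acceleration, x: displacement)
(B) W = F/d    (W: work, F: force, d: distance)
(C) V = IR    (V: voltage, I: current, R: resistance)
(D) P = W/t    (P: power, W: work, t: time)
(B) W = F/d

The equation (B) W = F/d is dimensionally incorrect.

LHS (W): [L^2 M T^-2]
RHS (F/d): [M T^-2] ✗

The dimensions do not match. The other three equations balance.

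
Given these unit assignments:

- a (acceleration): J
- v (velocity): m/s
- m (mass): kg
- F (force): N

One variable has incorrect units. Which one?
a

The variable a (acceleration) should have units m/s², not J.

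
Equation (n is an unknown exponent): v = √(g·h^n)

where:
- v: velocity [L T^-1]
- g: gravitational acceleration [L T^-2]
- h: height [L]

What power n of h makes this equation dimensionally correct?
n = 1

v has dimensions [L T^-1]; h has dimensions [L].
With n = 1: √(g·h^1) has dimensions [L T^-1], matching the LHS ✓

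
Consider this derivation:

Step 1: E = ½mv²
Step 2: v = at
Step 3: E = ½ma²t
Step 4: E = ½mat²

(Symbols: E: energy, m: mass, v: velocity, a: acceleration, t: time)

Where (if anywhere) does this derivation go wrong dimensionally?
Step 3

Step 1: E = ½mv² → LHS [L^2 M T^-2], RHS [L^2 M T^-2] ✓
Step 2: v = at → LHS [L T^-1], RHS [L T^-1] ✓
Step 3: E = ½ma²t → LHS [L^2 M T^-2], RHS [L^2 M T^-3] ✗

The first dimensional inconsistency appears in step 3: E = ½ma²t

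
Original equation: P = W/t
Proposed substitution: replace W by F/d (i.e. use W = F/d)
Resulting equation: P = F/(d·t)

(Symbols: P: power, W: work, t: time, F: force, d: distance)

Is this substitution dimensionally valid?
No

[W] = [L^2 M T^-2] and [F/d] = [M T^-2]. These differ, so the substitution replaces a quantity by one of different dimensions and the result P = F/(d·t) has LHS [L^2 M T^-3] vs RHS [M T^-3] — inconsistent.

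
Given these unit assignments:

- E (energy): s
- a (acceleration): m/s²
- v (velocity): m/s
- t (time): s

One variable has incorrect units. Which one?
E

The variable E (energy) should have units J, not s.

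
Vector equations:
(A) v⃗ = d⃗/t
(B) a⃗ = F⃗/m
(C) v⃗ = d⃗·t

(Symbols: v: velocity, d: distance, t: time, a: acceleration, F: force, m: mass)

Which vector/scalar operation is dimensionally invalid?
(C) v⃗ = d⃗·t

(A) v⃗ = d⃗/t: LHS [L T^-1], RHS [L T^-1] ✓ — displacement (vector) divided by time (scalar)
(B) a⃗ = F⃗/m: LHS [L T^-2], RHS [L T^-2] ✓ — force (vector) divided by mass (scalar)
(C) v⃗ = d⃗·t: LHS [L T^-1], RHS [L T] ✗ — velocity is displacement per time; should be d⃗/t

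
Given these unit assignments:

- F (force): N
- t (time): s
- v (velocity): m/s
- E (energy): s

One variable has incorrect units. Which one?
E

The variable E (energy) should have units J, not s.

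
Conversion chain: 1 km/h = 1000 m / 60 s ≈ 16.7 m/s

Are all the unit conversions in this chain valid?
The chain is incorrect (it contains an error).

Incorrect: 1 h = 3600 s, not 60 s (1 km/h ≈ 0.278 m/s)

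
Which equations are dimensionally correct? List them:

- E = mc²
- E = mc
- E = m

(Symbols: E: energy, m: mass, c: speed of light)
Dimensionally correct: E = mc²
Dimensionally incorrect: E = mc, E = m
Ordered (correct first, then incorrect): E = mc², E = mc, E = m

- E = mc²: LHS [L^2 M T^-2], RHS [L^2 M T^-2] → correct ✓
- E = mc: LHS [L^2 M T^-2], RHS [L M T^-1] → incorrect ✗
- E = m: LHS [L^2 M T^-2], RHS [M] → incorrect ✗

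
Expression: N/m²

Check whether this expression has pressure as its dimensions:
Yes

The expression N/m² has dimensions [L^-1 M T^-2], which is exactly pressure [L^-1 M T^-2].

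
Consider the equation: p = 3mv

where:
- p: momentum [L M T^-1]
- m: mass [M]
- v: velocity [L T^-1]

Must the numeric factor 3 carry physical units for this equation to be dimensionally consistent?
No

p has dimensions [L M T^-1] and mv already has dimensions [L M T^-1], so the equation balances without 3 contributing any dimensions. 3 is a pure (dimensionless) number; changing or removing it would not affect dimensional consistency.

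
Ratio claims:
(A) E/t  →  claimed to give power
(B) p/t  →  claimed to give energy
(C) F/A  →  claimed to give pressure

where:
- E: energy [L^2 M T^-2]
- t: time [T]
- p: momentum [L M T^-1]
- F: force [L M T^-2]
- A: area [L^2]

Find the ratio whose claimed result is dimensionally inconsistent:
(B) p/t does not give energy

(A) E/t: [L^2 M T^-3] = power [L^2 M T^-3] ✓
(B) p/t: [L M T^-2] ≠ energy [L^2 M T^-2] ✗
(C) F/A: [L^-1 M T^-2] = pressure [L^-1 M T^-2] ✓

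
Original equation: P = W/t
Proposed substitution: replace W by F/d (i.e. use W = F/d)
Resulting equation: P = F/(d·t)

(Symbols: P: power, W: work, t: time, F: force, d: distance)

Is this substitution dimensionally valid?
No

[W] = [L^2 M T^-2] and [F/d] = [M T^-2]. These differ, so the substitution replaces a quantity by one of different dimensions and the result P = F/(d·t) has LHS [L^2 M T^-3] vs RHS [M T^-3] — inconsistent.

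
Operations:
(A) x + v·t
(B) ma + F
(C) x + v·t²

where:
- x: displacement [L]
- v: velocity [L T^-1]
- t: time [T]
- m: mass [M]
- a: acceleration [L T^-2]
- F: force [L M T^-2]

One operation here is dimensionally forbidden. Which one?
(C) x + v·t²

(A) x + v·t: x [L] and v·t [L] — same dimensions ✓
(B) ma + F: ma [L M T^-2] and F [L M T^-2] — same dimensions ✓
(C) x + v·t²: x [L] and v·t² [L T] — different dimensions cannot be added/subtracted ✗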